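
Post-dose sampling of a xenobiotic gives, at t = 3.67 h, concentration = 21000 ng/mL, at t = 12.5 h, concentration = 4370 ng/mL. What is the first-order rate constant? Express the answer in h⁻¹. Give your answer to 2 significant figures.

0.18 h⁻¹

k = ln(C₁/C₂) / (t₂ − t₁) = ln(21000/4370) / (12.5 − 3.67)
  = 1.570 / 8.830 = 0.1778 h⁻¹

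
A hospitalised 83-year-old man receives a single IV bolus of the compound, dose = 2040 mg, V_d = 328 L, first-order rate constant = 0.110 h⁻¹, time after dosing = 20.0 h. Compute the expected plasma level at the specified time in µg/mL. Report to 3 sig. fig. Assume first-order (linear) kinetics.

0.689 µg/mL

C₀ = Dose / Vd = 2040 / 328 = 6.220 mg/L
C = C₀ · e^(−k·t) = 6.220 × e^(−0.1100 × 20.0)
  = 6.220 × 0.1108 = 0.6892 mg/L
(0.6892 mg/L = 0.6892 µg/mL)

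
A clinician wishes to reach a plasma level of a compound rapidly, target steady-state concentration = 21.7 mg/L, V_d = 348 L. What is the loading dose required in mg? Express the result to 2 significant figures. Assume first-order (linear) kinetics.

7600 mg

LD = Css × Vd = 21.7 × 348 = 7552 mg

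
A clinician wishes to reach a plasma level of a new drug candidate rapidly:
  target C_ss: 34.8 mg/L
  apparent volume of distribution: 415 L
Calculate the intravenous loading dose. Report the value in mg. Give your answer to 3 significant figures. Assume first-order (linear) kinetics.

14400 mg

LD = Css × Vd = 34.8 × 415 = 14440 mg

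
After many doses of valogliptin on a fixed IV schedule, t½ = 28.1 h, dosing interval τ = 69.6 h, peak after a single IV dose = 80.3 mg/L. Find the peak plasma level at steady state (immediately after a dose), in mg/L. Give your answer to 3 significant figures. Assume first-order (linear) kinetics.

k = ln2 / t½ = 0.693147 / 28.1 = 0.02467 h⁻¹
e^(−kτ) = e^(−0.02467 × 69.6) = 0.1796
Accumulation ratio R = 1 / (1 − e^(−kτ)) = 1 / (1 − 0.1796) = 1.219
Steady-state peak = C₀ × R = 80.3 × 1.219 = 97.89 mg/L

97.9 mg/L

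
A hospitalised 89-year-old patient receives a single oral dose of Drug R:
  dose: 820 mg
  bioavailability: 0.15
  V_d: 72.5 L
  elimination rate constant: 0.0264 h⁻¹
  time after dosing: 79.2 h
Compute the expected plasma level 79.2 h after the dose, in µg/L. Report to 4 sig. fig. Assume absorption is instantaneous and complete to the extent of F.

Amount reaching circulation = F × Dose = 0.15 × 820.0 = 123.0 mg
C₀ = F·Dose / Vd = 123.0 / 72.5 = 1.697 mg/L
C = C₀ · e^(−k·t) = 1.697 × e^(−0.02640 × 79.2)
  = 1.697 × 0.1236 = 0.2097 mg/L
Convert: 0.2097 mg/L × 1000 = 209.7 µg/L

209.7 µg/L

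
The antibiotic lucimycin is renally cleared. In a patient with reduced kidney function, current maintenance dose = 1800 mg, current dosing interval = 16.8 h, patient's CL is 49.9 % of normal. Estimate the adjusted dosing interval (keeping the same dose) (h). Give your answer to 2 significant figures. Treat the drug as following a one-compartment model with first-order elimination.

34 h

To keep the same average steady-state level, dosing rate must scale with clearance.
CL ratio = 49.9 / 100 = 0.4990
New interval (same dose) = 16.8 / 0.4990 = 33.67 h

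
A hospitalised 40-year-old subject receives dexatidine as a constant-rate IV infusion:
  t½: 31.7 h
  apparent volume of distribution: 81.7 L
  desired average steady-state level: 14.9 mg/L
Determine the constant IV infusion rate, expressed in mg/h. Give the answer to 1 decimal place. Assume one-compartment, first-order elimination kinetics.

k = ln2 / t½ = 0.693147 / 31.7 = 0.02187 h⁻¹
CL = k × Vd = 0.02187 × 81.7 = 1.787 L/h
At steady state, infusion rate R₀ = Css × CL = 14.9 × 1.787 = 26.63 mg/h

26.6 mg/h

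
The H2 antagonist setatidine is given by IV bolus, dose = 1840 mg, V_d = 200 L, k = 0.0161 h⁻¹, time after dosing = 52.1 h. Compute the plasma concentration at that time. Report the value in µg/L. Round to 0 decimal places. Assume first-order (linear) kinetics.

3976 µg/L

C₀ = Dose / Vd = 1840 / 200 = 9.200 mg/L
C = C₀ · e^(−k·t) = 9.200 × e^(−0.01610 × 52.1)
  = 9.200 × 0.4322 = 3.976 mg/L
Convert: 3.976 mg/L × 1000 = 3976 µg/L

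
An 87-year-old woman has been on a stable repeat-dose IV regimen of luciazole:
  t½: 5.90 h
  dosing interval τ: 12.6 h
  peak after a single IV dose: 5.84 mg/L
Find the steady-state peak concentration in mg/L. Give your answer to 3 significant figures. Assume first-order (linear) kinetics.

k = ln2 / t½ = 0.693147 / 5.90 = 0.1175 h⁻¹
e^(−kτ) = e^(−0.1175 × 12.6) = 0.2275
Accumulation ratio R = 1 / (1 − e^(−kτ)) = 1 / (1 − 0.2275) = 1.294
Steady-state peak = C₀ × R = 5.84 × 1.294 = 7.557 mg/L

7.56 mg/L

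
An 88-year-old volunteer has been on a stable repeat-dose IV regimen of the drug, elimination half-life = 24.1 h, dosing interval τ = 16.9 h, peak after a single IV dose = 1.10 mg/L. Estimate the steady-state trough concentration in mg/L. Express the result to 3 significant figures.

k = ln2 / t½ = 0.693147 / 24.1 = 0.02876 h⁻¹
e^(−kτ) = e^(−0.02876 × 16.9) = 0.6151
Accumulation ratio R = 1 / (1 − e^(−kτ)) = 1 / (1 − 0.6151) = 2.598
Steady-state trough = C₀ × R × e^(−kτ) = 1.10 × 2.598 × 0.6151 = 1.758 mg/L

1.76 mg/L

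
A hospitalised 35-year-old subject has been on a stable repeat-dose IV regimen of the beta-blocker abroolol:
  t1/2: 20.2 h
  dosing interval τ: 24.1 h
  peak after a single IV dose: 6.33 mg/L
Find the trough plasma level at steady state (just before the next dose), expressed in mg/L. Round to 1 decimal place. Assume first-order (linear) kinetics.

4.9 mg/L

k = ln2 / t½ = 0.693147 / 20.2 = 0.03431 h⁻¹
e^(−kτ) = e^(−0.03431 × 24.1) = 0.4374
Accumulation ratio R = 1 / (1 − e^(−kτ)) = 1 / (1 − 0.4374) = 1.777
Steady-state trough = C₀ × R × e^(−kτ) = 6.33 × 1.777 × 0.4374 = 4.920 mg/L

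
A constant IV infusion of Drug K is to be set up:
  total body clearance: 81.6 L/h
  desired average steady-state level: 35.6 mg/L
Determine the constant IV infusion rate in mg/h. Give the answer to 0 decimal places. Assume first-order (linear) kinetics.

2905 mg/h

At steady state, infusion rate R₀ = Css × CL = 35.6 × 81.60 = 2905 mg/h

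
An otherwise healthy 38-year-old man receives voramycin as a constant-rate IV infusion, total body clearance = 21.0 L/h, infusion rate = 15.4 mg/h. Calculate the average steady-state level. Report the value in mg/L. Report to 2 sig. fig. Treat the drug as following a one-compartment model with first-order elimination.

0.73 mg/L

At steady state Css = R₀ / CL = 15.4 / 21.00 = 0.7333 mg/L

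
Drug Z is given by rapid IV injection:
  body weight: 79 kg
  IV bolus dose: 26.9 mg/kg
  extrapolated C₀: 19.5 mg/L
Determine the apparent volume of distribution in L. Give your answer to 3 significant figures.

109 L

Dose = 26.9 × 79 = 2125 mg
Vd = Dose / C₀ = 2125 / 19.5 = 109.0 L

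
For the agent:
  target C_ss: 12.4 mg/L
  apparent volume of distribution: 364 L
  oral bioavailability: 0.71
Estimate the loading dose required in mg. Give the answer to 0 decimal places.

LD = Css × Vd / F = 12.4 × 364 / 0.71 = 6357 mg

6357 mg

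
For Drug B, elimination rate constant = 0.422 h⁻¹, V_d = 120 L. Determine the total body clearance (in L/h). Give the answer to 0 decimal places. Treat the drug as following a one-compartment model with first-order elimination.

CL = k × Vd = 0.422 × 120 = 50.64 L/h

51 L/h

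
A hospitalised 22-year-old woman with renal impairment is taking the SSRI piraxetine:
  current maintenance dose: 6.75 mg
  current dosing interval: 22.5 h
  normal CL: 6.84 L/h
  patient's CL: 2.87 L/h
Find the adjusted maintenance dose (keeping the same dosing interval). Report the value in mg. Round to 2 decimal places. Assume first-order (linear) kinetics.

2.83 mg

To keep the same average steady-state level, dosing rate must scale with clearance.
CL ratio = 2.87 / 6.84 = 0.4196
New dose (same interval) = 6.75 × 0.4196 = 2.832 mg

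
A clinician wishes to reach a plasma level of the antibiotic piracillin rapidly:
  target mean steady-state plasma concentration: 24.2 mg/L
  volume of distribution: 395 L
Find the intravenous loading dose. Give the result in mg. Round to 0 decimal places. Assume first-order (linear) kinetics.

LD = Css × Vd = 24.2 × 395 = 9559 mg

9559 mg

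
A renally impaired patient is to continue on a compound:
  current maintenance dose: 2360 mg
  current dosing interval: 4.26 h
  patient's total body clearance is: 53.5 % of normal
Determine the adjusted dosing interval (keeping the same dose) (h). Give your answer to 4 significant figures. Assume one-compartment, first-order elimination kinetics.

7.963 h

To keep the same average steady-state level, dosing rate must scale with clearance.
CL ratio = 53.5 / 100 = 0.5350
New interval (same dose) = 4.26 / 0.5350 = 7.963 h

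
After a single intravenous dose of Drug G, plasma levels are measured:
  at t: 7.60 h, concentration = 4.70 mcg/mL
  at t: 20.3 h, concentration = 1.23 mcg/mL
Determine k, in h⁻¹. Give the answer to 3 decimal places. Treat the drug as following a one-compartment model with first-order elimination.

k = ln(C₁/C₂) / (t₂ − t₁) = ln(4.70/1.23) / (20.3 − 7.60)
  = 1.341 / 12.70 = 0.1056 h⁻¹

0.106 h⁻¹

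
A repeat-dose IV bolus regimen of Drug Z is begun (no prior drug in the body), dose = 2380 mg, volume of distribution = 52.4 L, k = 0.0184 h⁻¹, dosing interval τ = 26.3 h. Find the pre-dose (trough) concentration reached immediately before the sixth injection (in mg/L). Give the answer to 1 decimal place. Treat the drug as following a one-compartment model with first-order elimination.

C₀ per dose = Dose / Vd = 2380 / 52.4 = 45.42 mg/L
Fraction remaining after one interval: r = e^(−kτ) = e^(−0.01840 × 26.3) = 0.6164
Before dose 6, 5 doses have been given (aged 1τ, 2τ, 3τ, 4τ, 5τ).
C_trough = C₀ × (r + r² + … + r^5) = C₀ × r(1−r^5)/(1−r)
        = 45.42 × 0.6164 × (1 − 0.08898) / (1 − 0.6164) = 66.49 mg/L

66.5 mg/L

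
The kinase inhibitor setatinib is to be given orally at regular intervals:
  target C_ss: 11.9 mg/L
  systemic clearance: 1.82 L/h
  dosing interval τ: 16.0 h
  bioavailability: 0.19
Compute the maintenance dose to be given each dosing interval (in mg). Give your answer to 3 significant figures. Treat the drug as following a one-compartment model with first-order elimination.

1820 mg

At steady state, F × (Dose/τ) = Css × CL.
Dose = Css × CL × τ / F = 11.9 × 1.820 × 16.0 / 0.19 = 1824 mg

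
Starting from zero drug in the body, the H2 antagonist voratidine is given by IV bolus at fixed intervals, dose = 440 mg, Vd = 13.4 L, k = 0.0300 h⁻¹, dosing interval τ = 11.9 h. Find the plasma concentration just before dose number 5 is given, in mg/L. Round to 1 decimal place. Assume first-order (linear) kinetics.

58.2 mg/L

C₀ per dose = Dose / Vd = 440 / 13.4 = 32.84 mg/L
Fraction remaining after one interval: r = e^(−kτ) = e^(−0.03000 × 11.9) = 0.6998
Before dose 5, 4 doses have been given (aged 1τ, 2τ, 3τ, 4τ).
C_trough = C₀ × (r + r² + … + r^4) = C₀ × r(1−r^4)/(1−r)
        = 32.84 × 0.6998 × (1 − 0.2398) / (1 − 0.6998) = 58.20 mg/L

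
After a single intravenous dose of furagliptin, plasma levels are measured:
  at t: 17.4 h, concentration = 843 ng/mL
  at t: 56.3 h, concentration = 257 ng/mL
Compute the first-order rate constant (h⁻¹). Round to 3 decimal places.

k = ln(C₁/C₂) / (t₂ − t₁) = ln(843/257) / (56.3 − 17.4)
  = 1.188 / 38.90 = 0.03054 h⁻¹

0.031 h⁻¹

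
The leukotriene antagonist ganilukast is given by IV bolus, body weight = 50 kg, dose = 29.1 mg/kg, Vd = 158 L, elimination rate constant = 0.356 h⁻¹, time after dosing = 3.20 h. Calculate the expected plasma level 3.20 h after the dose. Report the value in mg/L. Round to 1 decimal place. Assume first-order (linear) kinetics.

2.9 mg/L

Total dose = 29.1 × 50 = 1455 mg
C₀ = Dose / Vd = 1455 / 158 = 9.209 mg/L
C = C₀ · e^(−k·t) = 9.209 × e^(−0.3560 × 3.20)
  = 9.209 × 0.3201 = 2.948 mg/L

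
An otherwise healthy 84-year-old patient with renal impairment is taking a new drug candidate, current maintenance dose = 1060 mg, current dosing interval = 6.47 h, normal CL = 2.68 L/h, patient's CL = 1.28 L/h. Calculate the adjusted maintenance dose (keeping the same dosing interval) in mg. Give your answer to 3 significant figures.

To keep the same average steady-state level, dosing rate must scale with clearance.
CL ratio = 1.28 / 2.68 = 0.4776
New dose (same interval) = 1060 × 0.4776 = 506.3 mg

506 mg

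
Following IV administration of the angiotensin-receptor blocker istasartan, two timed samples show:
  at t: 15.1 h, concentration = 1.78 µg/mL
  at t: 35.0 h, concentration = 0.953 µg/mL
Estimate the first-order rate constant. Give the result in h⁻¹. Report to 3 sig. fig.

0.0314 h⁻¹

k = ln(C₁/C₂) / (t₂ − t₁) = ln(1.78/0.953) / (35.0 − 15.1)
  = 0.6248 / 19.90 = 0.03140 h⁻¹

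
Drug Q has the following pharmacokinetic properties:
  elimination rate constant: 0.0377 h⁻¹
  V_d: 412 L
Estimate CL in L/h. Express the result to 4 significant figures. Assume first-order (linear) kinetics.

15.53 L/h

CL = k × Vd = 0.0377 × 412 = 15.53 L/h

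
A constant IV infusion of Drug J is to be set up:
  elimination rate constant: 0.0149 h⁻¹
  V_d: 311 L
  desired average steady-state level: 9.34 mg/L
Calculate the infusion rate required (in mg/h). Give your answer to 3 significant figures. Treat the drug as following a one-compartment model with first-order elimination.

CL = k × Vd = 0.01490 × 311 = 4.634 L/h
At steady state, infusion rate R₀ = Css × CL = 9.34 × 4.634 = 43.28 mg/h

43.3 mg/h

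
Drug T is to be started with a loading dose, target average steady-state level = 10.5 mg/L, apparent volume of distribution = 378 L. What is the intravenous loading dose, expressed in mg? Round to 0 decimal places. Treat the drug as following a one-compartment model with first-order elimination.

LD = Css × Vd = 10.5 × 378 = 3969 mg

3969 mg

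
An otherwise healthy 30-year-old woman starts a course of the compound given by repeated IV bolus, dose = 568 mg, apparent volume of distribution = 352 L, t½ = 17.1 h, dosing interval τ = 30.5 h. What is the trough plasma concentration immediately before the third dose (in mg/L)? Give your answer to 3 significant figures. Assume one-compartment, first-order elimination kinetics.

C₀ per dose = Dose / Vd = 568 / 352 = 1.614 mg/L
k = ln2 / t½ = 0.693147 / 17.1 = 0.04053 h⁻¹
Fraction remaining after one interval: r = e^(−kτ) = e^(−0.04053 × 30.5) = 0.2905
Before dose 3, 2 doses have been given (aged 1τ, 2τ).
C_trough = C₀ × (r + r²) = 1.614 × (0.2905 + 0.08439) = 0.6051 mg/L

0.605 mg/L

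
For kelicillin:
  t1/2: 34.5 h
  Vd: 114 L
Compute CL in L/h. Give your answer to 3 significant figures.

k = ln2 / t½ = 0.693147 / 34.5 = 0.02009 h⁻¹
CL = k × Vd = 0.02009 × 114 = 2.290 L/h

2.29 L/h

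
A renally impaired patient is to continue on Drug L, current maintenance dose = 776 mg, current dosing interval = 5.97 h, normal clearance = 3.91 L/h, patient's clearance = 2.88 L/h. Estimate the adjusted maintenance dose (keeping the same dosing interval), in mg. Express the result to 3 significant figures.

To keep the same average steady-state level, dosing rate must scale with clearance.
CL ratio = 2.88 / 3.91 = 0.7366
New dose (same interval) = 776 × 0.7366 = 571.6 mg

572 mg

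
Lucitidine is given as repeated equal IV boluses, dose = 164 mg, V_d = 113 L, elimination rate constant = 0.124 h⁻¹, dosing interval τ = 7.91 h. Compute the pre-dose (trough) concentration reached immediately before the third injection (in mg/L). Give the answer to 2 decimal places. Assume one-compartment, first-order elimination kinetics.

0.75 mg/L

C₀ per dose = Dose / Vd = 164 / 113 = 1.451 mg/L
Fraction remaining after one interval: r = e^(−kτ) = e^(−0.1240 × 7.91) = 0.3750
Before dose 3, 2 doses have been given (aged 1τ, 2τ).
C_trough = C₀ × (r + r²) = 1.451 × (0.3750 + 0.1406) = 0.7481 mg/L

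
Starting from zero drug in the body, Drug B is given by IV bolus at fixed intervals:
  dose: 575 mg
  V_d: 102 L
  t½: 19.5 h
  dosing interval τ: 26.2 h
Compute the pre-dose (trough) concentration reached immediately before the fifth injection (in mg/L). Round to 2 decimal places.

C₀ per dose = Dose / Vd = 575 / 102 = 5.637 mg/L
k = ln2 / t½ = 0.693147 / 19.5 = 0.03555 h⁻¹
Fraction remaining after one interval: r = e^(−kτ) = e^(−0.03555 × 26.2) = 0.3940
Before dose 5, 4 doses have been given (aged 1τ, 2τ, 3τ, 4τ).
C_trough = C₀ × (r + r² + … + r^4) = C₀ × r(1−r^4)/(1−r)
        = 5.637 × 0.3940 × (1 − 0.02410) / (1 − 0.3940) = 3.577 mg/L

3.58 mg/L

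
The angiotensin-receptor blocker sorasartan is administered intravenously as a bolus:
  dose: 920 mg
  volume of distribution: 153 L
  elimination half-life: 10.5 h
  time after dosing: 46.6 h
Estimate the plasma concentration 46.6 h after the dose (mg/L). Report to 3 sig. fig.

0.277 mg/L

C₀ = Dose / Vd = 920.0 / 153 = 6.013 mg/L
k = ln2 / t½ = 0.693147 / 10.5 = 0.06601 h⁻¹
C = C₀ · e^(−k·t) = 6.013 × e^(−0.06601 × 46.6)
  = 6.013 × 0.04614 = 0.2774 mg/L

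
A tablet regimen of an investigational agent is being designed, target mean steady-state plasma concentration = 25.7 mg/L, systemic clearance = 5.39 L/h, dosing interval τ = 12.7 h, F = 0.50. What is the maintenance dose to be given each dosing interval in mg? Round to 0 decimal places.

At steady state, F × (Dose/τ) = Css × CL.
Dose = Css × CL × τ / F = 25.7 × 5.390 × 12.7 / 0.50 = 3518 mg

3518 mg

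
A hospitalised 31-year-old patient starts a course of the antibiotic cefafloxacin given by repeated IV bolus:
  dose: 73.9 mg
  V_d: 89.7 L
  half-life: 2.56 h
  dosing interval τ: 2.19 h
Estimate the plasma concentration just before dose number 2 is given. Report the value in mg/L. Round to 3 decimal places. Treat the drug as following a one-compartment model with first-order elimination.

C₀ per dose = Dose / Vd = 73.9 / 89.7 = 0.8239 mg/L
k = ln2 / t½ = 0.693147 / 2.56 = 0.2708 h⁻¹
Fraction remaining after one interval: r = e^(−kτ) = e^(−0.2708 × 2.19) = 0.5526
Before dose 2, 1 dose has been given (aged 1τ).
C_trough = C₀ × r = 0.8239 × 0.5526 = 0.4553 mg/L

0.455 mg/L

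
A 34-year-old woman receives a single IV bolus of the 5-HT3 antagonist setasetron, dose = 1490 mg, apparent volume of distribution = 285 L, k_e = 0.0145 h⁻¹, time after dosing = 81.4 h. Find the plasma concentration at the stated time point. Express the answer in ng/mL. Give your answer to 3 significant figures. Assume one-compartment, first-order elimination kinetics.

C₀ = Dose / Vd = 1490 / 285 = 5.228 mg/L
C = C₀ · e^(−k·t) = 5.228 × e^(−0.01450 × 81.4)
  = 5.228 × 0.3072 = 1.606 mg/L
Convert: 1.606 mg/L × 1000 = 1606 ng/mL

1610 ng/mL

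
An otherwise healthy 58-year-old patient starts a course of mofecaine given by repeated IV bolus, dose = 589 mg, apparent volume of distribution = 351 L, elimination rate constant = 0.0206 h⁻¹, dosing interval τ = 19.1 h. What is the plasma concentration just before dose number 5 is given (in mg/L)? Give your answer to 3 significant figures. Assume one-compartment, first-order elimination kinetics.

2.76 mg/L

C₀ per dose = Dose / Vd = 589 / 351 = 1.678 mg/L
Fraction remaining after one interval: r = e^(−kτ) = e^(−0.02060 × 19.1) = 0.6747
Before dose 5, 4 doses have been given (aged 1τ, 2τ, 3τ, 4τ).
C_trough = C₀ × (r + r² + … + r^4) = C₀ × r(1−r^4)/(1−r)
        = 1.678 × 0.6747 × (1 − 0.2072) / (1 − 0.6747) = 2.759 mg/L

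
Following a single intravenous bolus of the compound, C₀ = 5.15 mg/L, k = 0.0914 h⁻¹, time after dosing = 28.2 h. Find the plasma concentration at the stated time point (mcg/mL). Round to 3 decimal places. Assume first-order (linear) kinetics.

C = C₀ · e^(−k·t) = 5.150 × e^(−0.09140 × 28.2)
  = 5.150 × 0.07597 = 0.3912 mg/L
(0.3912 mg/L = 0.3912 mcg/mL)

0.391 mcg/mL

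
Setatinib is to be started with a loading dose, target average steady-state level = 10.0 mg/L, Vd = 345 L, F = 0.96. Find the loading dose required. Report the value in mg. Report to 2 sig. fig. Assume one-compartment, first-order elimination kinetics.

LD = Css × Vd / F = 10.0 × 345 / 0.96 = 3594 mg

3600 mg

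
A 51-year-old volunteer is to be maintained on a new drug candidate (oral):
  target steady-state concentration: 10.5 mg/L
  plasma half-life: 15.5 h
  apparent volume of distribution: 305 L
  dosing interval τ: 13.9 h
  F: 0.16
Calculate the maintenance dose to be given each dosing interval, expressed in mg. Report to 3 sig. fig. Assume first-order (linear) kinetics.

k = ln2 / t½ = 0.693147 / 15.5 = 0.04472 h⁻¹
CL = k × Vd = 0.04472 × 305 = 13.64 L/h
At steady state, F × (Dose/τ) = Css × CL.
Dose = Css × CL × τ / F = 10.5 × 13.64 × 13.9 / 0.16 = 12440 mg

12400 mg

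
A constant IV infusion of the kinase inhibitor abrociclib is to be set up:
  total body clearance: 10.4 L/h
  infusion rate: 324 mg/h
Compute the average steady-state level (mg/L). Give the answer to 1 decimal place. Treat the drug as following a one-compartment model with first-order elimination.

31.2 mg/L

At steady state Css = R₀ / CL = 324 / 10.40 = 31.15 mg/L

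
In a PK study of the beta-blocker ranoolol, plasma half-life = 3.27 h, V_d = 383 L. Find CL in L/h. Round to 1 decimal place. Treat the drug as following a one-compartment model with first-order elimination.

k = ln2 / t½ = 0.693147 / 3.27 = 0.2120 h⁻¹
CL = k × Vd = 0.2120 × 383 = 81.20 L/h

81.2 L/h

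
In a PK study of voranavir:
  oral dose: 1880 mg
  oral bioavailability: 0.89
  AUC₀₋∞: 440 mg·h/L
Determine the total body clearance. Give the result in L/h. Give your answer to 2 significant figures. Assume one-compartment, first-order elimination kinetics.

CL = F·Dose / AUC = 0.89 × 1880 / 440 = 3.803 L/h

3.8 L/h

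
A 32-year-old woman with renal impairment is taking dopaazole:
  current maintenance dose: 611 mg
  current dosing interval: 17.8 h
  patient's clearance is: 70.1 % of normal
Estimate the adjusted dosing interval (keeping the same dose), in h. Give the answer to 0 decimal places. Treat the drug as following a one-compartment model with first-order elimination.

25 h

To keep the same average steady-state level, dosing rate must scale with clearance.
CL ratio = 70.1 / 100 = 0.7010
New interval (same dose) = 17.8 / 0.7010 = 25.39 h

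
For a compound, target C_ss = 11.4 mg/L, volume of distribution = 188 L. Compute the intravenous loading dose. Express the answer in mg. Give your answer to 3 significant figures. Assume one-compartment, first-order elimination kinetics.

2140 mg

LD = Css × Vd = 11.4 × 188 = 2143 mg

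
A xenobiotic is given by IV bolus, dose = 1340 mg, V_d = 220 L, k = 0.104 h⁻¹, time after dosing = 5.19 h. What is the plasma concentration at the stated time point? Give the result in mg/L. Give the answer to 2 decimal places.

C₀ = Dose / Vd = 1340 / 220 = 6.091 mg/L
C = C₀ · e^(−k·t) = 6.091 × e^(−0.1040 × 5.19)
  = 6.091 × 0.5829 = 3.550 mg/L

3.55 mg/L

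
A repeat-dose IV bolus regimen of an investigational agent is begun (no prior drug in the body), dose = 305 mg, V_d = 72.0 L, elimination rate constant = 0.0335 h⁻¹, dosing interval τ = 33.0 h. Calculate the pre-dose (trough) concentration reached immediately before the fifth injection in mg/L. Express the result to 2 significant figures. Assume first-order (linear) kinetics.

C₀ per dose = Dose / Vd = 305 / 72.0 = 4.236 mg/L
Fraction remaining after one interval: r = e^(−kτ) = e^(−0.03350 × 33.0) = 0.3310
Before dose 5, 4 doses have been given (aged 1τ, 2τ, 3τ, 4τ).
C_trough = C₀ × (r + r² + … + r^4) = C₀ × r(1−r^4)/(1−r)
        = 4.236 × 0.3310 × (1 − 0.01200) / (1 − 0.3310) = 2.071 mg/L

2.1 mg/L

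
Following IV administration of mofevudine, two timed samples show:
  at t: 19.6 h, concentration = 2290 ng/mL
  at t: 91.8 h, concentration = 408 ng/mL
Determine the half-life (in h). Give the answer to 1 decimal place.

k = ln(C₁/C₂) / (t₂ − t₁) = ln(2290/408) / (91.8 − 19.6)
  = 1.725 / 72.20 = 0.02389 h⁻¹
t½ = ln2 / k = 0.693147 / 0.02389 = 29.01 h

29.0 h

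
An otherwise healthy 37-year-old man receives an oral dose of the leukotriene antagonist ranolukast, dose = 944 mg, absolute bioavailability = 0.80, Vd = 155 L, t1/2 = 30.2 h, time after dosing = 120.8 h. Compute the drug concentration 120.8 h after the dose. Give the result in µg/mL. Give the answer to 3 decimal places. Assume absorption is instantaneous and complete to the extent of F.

0.305 µg/mL

Amount reaching circulation = F × Dose = 0.80 × 944.0 = 755.2 mg
C₀ = F·Dose / Vd = 755.2 / 155 = 4.872 mg/L
k = ln2 / t½ = 0.693147 / 30.2 = 0.02295 h⁻¹
t / t½ = 120.8 / 30.2 = 4 half-lives
C = C₀ × (1/2)^4 = 4.872 × 0.06250 = 0.3045 mg/L
(0.3045 mg/L = 0.3045 µg/mL)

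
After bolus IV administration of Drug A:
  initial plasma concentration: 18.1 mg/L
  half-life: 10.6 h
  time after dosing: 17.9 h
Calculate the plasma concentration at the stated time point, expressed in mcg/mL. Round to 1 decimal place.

k = ln2 / t½ = 0.693147 / 10.6 = 0.06539 h⁻¹
C = C₀ · e^(−k·t) = 18.10 × e^(−0.06539 × 17.9)
  = 18.10 × 0.3102 = 5.615 mg/L
(5.615 mg/L = 5.615 mcg/mL)

5.6 mcg/mL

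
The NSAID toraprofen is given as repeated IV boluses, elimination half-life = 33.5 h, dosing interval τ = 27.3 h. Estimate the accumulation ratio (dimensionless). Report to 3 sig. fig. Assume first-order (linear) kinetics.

2.32

k = ln2 / t½ = 0.693147 / 33.5 = 0.02069 h⁻¹
e^(−kτ) = e^(−0.02069 × 27.3) = 0.5685
Accumulation ratio R = 1 / (1 − e^(−kτ)) = 1 / (1 − 0.5685) = 2.317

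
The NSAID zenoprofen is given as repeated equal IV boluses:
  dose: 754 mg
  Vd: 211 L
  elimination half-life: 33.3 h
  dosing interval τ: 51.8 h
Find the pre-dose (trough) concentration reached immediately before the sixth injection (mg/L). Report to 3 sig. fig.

C₀ per dose = Dose / Vd = 754 / 211 = 3.573 mg/L
k = ln2 / t½ = 0.693147 / 33.3 = 0.02082 h⁻¹
Fraction remaining after one interval: r = e^(−kτ) = e^(−0.02082 × 51.8) = 0.3401
Before dose 6, 5 doses have been given (aged 1τ, 2τ, 3τ, 4τ, 5τ).
C_trough = C₀ × (r + r² + … + r^5) = C₀ × r(1−r^5)/(1−r)
        = 3.573 × 0.3401 × (1 − 0.004550) / (1 − 0.3401) = 1.833 mg/L

1.83 mg/L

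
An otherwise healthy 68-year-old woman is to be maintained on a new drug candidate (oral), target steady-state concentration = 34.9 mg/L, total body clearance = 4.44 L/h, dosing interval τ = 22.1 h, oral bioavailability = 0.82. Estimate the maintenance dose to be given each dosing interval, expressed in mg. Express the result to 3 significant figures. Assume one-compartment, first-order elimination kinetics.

At steady state, F × (Dose/τ) = Css × CL.
Dose = Css × CL × τ / F = 34.9 × 4.440 × 22.1 / 0.82 = 4176 mg

4180 mg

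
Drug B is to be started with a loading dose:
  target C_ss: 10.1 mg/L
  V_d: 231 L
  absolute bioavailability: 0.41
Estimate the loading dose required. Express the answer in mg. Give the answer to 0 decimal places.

5690 mg

LD = Css × Vd / F = 10.1 × 231 / 0.41 = 5690 mg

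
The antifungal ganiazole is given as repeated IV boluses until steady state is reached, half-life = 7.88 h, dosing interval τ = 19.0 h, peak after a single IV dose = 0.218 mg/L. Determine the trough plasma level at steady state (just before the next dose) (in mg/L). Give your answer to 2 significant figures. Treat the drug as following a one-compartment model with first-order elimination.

k = ln2 / t½ = 0.693147 / 7.88 = 0.08796 h⁻¹
e^(−kτ) = e^(−0.08796 × 19.0) = 0.1880
Accumulation ratio R = 1 / (1 − e^(−kτ)) = 1 / (1 − 0.1880) = 1.232
Steady-state trough = C₀ × R × e^(−kτ) = 0.218 × 1.232 × 0.1880 = 0.05049 mg/L

0.050 mg/L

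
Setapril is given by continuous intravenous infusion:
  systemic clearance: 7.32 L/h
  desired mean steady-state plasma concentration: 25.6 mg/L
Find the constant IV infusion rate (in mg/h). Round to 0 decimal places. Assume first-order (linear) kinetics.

At steady state, infusion rate R₀ = Css × CL = 25.6 × 7.320 = 187.4 mg/h

187 mg/h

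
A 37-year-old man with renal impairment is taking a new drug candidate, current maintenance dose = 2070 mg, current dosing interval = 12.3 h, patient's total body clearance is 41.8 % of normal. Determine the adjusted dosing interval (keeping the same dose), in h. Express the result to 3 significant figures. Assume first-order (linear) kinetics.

To keep the same average steady-state level, dosing rate must scale with clearance.
CL ratio = 41.8 / 100 = 0.4180
New interval (same dose) = 12.3 / 0.4180 = 29.43 h

29.4 h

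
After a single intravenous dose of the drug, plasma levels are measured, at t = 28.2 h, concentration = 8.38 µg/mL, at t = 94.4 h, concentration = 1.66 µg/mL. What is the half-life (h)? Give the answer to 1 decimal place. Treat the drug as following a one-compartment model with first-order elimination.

28.3 h

k = ln(C₁/C₂) / (t₂ − t₁) = ln(8.38/1.66) / (94.4 − 28.2)
  = 1.619 / 66.20 = 0.02446 h⁻¹
t½ = ln2 / k = 0.693147 / 0.02446 = 28.34 h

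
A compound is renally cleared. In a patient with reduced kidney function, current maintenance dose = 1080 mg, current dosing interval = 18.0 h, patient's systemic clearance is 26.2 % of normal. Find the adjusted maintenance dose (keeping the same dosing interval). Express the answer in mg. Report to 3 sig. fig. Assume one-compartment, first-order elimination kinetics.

To keep the same average steady-state level, dosing rate must scale with clearance.
CL ratio = 26.2 / 100 = 0.2620
New dose (same interval) = 1080 × 0.2620 = 283.0 mg

283 mg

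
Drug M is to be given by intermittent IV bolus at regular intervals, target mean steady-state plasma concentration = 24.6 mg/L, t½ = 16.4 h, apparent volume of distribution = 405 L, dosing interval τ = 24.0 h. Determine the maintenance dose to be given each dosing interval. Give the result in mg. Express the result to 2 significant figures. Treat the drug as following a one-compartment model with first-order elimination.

k = ln2 / t½ = 0.693147 / 16.4 = 0.04227 h⁻¹
CL = k × Vd = 0.04227 × 405 = 17.12 L/h
At steady state, Dose/τ = Css × CL.
Dose = Css × CL × τ = 24.6 × 17.12 × 24.0 = 10110 mg

10000 mg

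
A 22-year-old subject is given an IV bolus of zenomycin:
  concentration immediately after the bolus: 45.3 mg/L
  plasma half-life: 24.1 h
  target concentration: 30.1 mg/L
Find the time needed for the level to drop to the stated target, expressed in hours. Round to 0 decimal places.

k = ln2 / t½ = 0.693147 / 24.1 = 0.02876 h⁻¹
t = ln(C₀ / C) / k = ln(45.30 / 30.1) / 0.02876
  = ln(1.505) / 0.02876 = 0.4088 / 0.02876 = 14.21 h

14 h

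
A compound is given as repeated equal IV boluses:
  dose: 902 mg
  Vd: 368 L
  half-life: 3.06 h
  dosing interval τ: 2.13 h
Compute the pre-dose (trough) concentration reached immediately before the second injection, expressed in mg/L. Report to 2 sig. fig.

1.5 mg/L

C₀ per dose = Dose / Vd = 902 / 368 = 2.451 mg/L
k = ln2 / t½ = 0.693147 / 3.06 = 0.2265 h⁻¹
Fraction remaining after one interval: r = e^(−kτ) = e^(−0.2265 × 2.13) = 0.6173
Before dose 2, 1 dose has been given (aged 1τ).
C_trough = C₀ × r = 2.451 × 0.6173 = 1.513 mg/L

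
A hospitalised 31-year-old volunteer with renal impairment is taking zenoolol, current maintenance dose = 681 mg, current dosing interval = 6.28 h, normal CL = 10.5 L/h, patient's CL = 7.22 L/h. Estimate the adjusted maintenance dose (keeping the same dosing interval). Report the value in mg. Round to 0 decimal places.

468 mg

To keep the same average steady-state level, dosing rate must scale with clearance.
CL ratio = 7.22 / 10.5 = 0.6876
New dose (same interval) = 681 × 0.6876 = 468.3 mg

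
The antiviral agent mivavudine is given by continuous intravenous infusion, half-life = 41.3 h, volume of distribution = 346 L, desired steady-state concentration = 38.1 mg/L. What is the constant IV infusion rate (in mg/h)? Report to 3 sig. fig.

k = ln2 / t½ = 0.693147 / 41.3 = 0.01678 h⁻¹
CL = k × Vd = 0.01678 × 346 = 5.806 L/h
At steady state, infusion rate R₀ = Css × CL = 38.1 × 5.806 = 221.2 mg/h

221 mg/h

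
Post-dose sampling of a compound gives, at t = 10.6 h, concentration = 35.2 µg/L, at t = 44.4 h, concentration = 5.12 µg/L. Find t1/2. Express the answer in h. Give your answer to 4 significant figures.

k = ln(C₁/C₂) / (t₂ − t₁) = ln(35.2/5.12) / (44.4 − 10.6)
  = 1.928 / 33.80 = 0.05704 h⁻¹
t½ = ln2 / k = 0.693147 / 0.05704 = 12.15 h

12.15 h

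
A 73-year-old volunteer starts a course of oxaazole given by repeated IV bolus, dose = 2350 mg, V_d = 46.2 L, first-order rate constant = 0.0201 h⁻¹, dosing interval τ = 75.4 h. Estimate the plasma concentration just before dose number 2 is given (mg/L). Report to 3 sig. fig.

11.2 mg/L

C₀ per dose = Dose / Vd = 2350 / 46.2 = 50.87 mg/L
Fraction remaining after one interval: r = e^(−kτ) = e^(−0.02010 × 75.4) = 0.2197
Before dose 2, 1 dose has been given (aged 1τ).
C_trough = C₀ × r = 50.87 × 0.2197 = 11.18 mg/L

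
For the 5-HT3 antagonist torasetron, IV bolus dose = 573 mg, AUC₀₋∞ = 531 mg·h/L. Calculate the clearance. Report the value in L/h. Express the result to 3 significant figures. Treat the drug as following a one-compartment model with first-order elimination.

CL = Dose / AUC = 573 / 531 = 1.079 L/h

1.08 L/h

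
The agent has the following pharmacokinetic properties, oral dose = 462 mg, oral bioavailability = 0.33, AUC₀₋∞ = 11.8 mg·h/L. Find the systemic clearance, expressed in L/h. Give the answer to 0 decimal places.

CL = F·Dose / AUC = 0.33 × 462 / 11.8 = 12.92 L/h

13 L/h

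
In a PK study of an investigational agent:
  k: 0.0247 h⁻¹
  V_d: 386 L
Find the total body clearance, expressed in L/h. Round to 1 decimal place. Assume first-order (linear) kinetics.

9.5 L/h

CL = k × Vd = 0.0247 × 386 = 9.534 L/h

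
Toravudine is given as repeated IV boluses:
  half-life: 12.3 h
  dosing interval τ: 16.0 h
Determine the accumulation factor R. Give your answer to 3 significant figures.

k = ln2 / t½ = 0.693147 / 12.3 = 0.05635 h⁻¹
e^(−kτ) = e^(−0.05635 × 16.0) = 0.4059
Accumulation ratio R = 1 / (1 − e^(−kτ)) = 1 / (1 − 0.4059) = 1.683

1.68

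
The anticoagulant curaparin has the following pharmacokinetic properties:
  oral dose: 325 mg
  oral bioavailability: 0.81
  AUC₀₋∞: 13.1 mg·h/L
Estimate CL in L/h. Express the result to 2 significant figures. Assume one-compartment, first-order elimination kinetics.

20 L/h

CL = F·Dose / AUC = 0.81 × 325 / 13.1 = 20.10 L/h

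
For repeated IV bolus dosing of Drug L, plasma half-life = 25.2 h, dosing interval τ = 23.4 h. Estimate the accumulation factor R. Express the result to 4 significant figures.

2.107

k = ln2 / t½ = 0.693147 / 25.2 = 0.02751 h⁻¹
e^(−kτ) = e^(−0.02751 × 23.4) = 0.5253
Accumulation ratio R = 1 / (1 − e^(−kτ)) = 1 / (1 − 0.5253) = 2.107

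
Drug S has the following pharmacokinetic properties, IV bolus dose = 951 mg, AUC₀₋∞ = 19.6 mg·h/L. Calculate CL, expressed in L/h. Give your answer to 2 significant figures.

49 L/h

CL = Dose / AUC = 951 / 19.6 = 48.52 L/h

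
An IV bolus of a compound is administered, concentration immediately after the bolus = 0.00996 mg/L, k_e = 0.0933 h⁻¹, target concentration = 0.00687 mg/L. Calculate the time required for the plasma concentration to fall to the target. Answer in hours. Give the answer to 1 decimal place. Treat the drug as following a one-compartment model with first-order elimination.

4.0 h

t = ln(C₀ / C) / k = ln(0.009960 / 0.00687) / 0.09330
  = ln(1.450) / 0.09330 = 0.3716 / 0.09330 = 3.983 h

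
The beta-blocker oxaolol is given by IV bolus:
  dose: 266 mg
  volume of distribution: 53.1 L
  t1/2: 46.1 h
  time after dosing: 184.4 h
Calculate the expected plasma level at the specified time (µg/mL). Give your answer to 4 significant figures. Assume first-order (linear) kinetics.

0.3131 µg/mL

C₀ = Dose / Vd = 266.0 / 53.1 = 5.009 mg/L
k = ln2 / t½ = 0.693147 / 46.1 = 0.01504 h⁻¹
t / t½ = 184.4 / 46.1 = 4 half-lives
C = C₀ × (1/2)^4 = 5.009 × 0.06250 = 0.3131 mg/L
(0.3131 mg/L = 0.3131 µg/mL)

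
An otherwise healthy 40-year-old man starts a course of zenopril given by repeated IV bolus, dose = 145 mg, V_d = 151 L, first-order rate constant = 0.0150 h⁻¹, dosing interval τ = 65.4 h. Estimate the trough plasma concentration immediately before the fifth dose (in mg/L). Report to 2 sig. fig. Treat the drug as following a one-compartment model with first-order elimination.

0.56 mg/L

C₀ per dose = Dose / Vd = 145 / 151 = 0.9603 mg/L
Fraction remaining after one interval: r = e^(−kτ) = e^(−0.01500 × 65.4) = 0.3749
Before dose 5, 4 doses have been given (aged 1τ, 2τ, 3τ, 4τ).
C_trough = C₀ × (r + r² + … + r^4) = C₀ × r(1−r^4)/(1−r)
        = 0.9603 × 0.3749 × (1 − 0.01975) / (1 − 0.3749) = 0.5646 mg/L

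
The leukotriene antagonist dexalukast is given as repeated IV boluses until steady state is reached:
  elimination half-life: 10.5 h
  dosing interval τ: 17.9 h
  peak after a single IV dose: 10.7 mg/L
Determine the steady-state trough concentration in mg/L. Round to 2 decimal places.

4.74 mg/L

k = ln2 / t½ = 0.693147 / 10.5 = 0.06601 h⁻¹
e^(−kτ) = e^(−0.06601 × 17.9) = 0.3068
Accumulation ratio R = 1 / (1 − e^(−kτ)) = 1 / (1 − 0.3068) = 1.443
Steady-state trough = C₀ × R × e^(−kτ) = 10.7 × 1.443 × 0.3068 = 4.737 mg/L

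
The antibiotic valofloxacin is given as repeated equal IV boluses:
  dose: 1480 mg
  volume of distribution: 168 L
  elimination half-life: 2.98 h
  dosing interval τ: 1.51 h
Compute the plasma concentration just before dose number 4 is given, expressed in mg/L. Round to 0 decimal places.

14 mg/L

C₀ per dose = Dose / Vd = 1480 / 168 = 8.810 mg/L
k = ln2 / t½ = 0.693147 / 2.98 = 0.2326 h⁻¹
Fraction remaining after one interval: r = e^(−kτ) = e^(−0.2326 × 1.51) = 0.7038
Before dose 4, 3 doses have been given (aged 1τ, 2τ, 3τ).
C_trough = C₀ × (r + r² + … + r^3) = C₀ × r(1−r^3)/(1−r)
        = 8.810 × 0.7038 × (1 − 0.3486) / (1 − 0.7038) = 13.64 mg/L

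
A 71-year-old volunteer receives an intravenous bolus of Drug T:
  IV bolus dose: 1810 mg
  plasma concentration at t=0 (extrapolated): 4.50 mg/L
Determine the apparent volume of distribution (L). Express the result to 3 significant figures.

Vd = Dose / C₀ = 1810 / 4.50 = 402.2 L

402 L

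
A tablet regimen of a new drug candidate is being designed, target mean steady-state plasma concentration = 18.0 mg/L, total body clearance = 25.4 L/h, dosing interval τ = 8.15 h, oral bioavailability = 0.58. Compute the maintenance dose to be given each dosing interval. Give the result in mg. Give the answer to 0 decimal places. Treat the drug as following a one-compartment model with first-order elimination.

At steady state, F × (Dose/τ) = Css × CL.
Dose = Css × CL × τ / F = 18.0 × 25.40 × 8.15 / 0.58 = 6424 mg

6424 mg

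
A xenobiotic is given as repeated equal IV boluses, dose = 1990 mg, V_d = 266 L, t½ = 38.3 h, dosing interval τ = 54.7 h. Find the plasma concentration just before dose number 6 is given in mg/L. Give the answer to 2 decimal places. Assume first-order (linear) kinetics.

C₀ per dose = Dose / Vd = 1990 / 266 = 7.481 mg/L
k = ln2 / t½ = 0.693147 / 38.3 = 0.01810 h⁻¹
Fraction remaining after one interval: r = e^(−kτ) = e^(−0.01810 × 54.7) = 0.3716
Before dose 6, 5 doses have been given (aged 1τ, 2τ, 3τ, 4τ, 5τ).
C_trough = C₀ × (r + r² + … + r^5) = C₀ × r(1−r^5)/(1−r)
        = 7.481 × 0.3716 × (1 − 0.007086) / (1 − 0.3716) = 4.392 mg/L

4.39 mg/L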